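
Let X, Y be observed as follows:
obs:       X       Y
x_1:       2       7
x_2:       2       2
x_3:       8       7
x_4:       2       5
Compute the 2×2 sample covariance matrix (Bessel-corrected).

Step 1 — column means:
  mean(X) = (2 + 2 + 8 + 2) / 4 = 14/4 = 3.5
  mean(Y) = (7 + 2 + 7 + 5) / 4 = 21/4 = 5.25

Step 2 — sample covariance S[i,j] = (1/(n-1)) · Σ_k (x_{k,i} - mean_i) · (x_{k,j} - mean_j), with n-1 = 3.
  S[X,X] = ((-1.5)·(-1.5) + (-1.5)·(-1.5) + (4.5)·(4.5) + (-1.5)·(-1.5)) / 3 = 27/3 = 9
  S[X,Y] = ((-1.5)·(1.75) + (-1.5)·(-3.25) + (4.5)·(1.75) + (-1.5)·(-0.25)) / 3 = 10.5/3 = 3.5
  S[Y,Y] = ((1.75)·(1.75) + (-3.25)·(-3.25) + (1.75)·(1.75) + (-0.25)·(-0.25)) / 3 = 16.75/3 = 5.5833

S is symmetric (S[j,i] = S[i,j]). Assembling:

S = [[9, 3.5],
 [3.5, 5.5833]]


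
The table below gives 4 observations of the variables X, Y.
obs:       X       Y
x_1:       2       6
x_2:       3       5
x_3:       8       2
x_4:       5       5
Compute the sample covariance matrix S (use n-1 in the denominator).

Step 1 — column means:
  mean(X) = (2 + 3 + 8 + 5) / 4 = 18/4 = 4.5
  mean(Y) = (6 + 5 + 2 + 5) / 4 = 18/4 = 4.5

Step 2 — sample covariance S[i,j] = (1/(n-1)) · Σ_k (x_{k,i} - mean_i) · (x_{k,j} - mean_j), with n-1 = 3.
  S[X,X] = ((-2.5)·(-2.5) + (-1.5)·(-1.5) + (3.5)·(3.5) + (0.5)·(0.5)) / 3 = 21/3 = 7
  S[X,Y] = ((-2.5)·(1.5) + (-1.5)·(0.5) + (3.5)·(-2.5) + (0.5)·(0.5)) / 3 = -13/3 = -4.3333
  S[Y,Y] = ((1.5)·(1.5) + (0.5)·(0.5) + (-2.5)·(-2.5) + (0.5)·(0.5)) / 3 = 9/3 = 3

S is symmetric (S[j,i] = S[i,j]). Assembling:

S = [[7, -4.3333],
 [-4.3333, 3]]


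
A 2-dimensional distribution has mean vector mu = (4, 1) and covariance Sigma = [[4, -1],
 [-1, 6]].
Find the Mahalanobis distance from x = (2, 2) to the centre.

Step 1 — centre the observation: (x - mu) = (-2, 1).

Step 2 — invert Sigma. det(Sigma) = 4·6 - (-1)² = 23.
  Sigma^{-1} = (1/det) · [[d, -b], [-b, a]] = [[0.2609, 0.0435],
 [0.0435, 0.1739]].

Step 3 — form the quadratic (x - mu)^T · Sigma^{-1} · (x - mu):
  Sigma^{-1} · (x - mu) = (-0.4783, 0.087).
  (x - mu)^T · [Sigma^{-1} · (x - mu)] = (-2)·(-0.4783) + (1)·(0.087) = 1.0435.

Step 4 — take square root: d = √(1.0435) ≈ 1.0215.

d(x, mu) = √(1.0435) ≈ 1.0215


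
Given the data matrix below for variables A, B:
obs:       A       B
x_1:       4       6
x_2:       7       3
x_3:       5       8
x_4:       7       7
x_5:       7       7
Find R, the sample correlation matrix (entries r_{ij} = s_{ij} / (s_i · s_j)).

Step 1 — column means:
  mean(A) = (4 + 7 + 5 + 7 + 7) / 5 = 30/5 = 6
  mean(B) = (6 + 3 + 8 + 7 + 7) / 5 = 31/5 = 6.2

Step 2 — sample variances and covariances s[i,j] = (1/(n-1)) · Σ_k (x_{k,i} - mean_i) · (x_{k,j} - mean_j), with n-1 = 4:
  s[A,A] = ((-2)·(-2) + (1)·(1) + (-1)·(-1) + (1)·(1) + (1)·(1)) / 4 = 8/4 = 2
  s[A,B] = ((-2)·(-0.2) + (1)·(-3.2) + (-1)·(1.8) + (1)·(0.8) + (1)·(0.8)) / 4 = -3/4 = -0.75
  s[B,B] = ((-0.2)·(-0.2) + (-3.2)·(-3.2) + (1.8)·(1.8) + (0.8)·(0.8) + (0.8)·(0.8)) / 4 = 14.8/4 = 3.7
  Sample standard deviations s_i = √(s[i,i]):
  s(A) = √(2) = 1.4142
  s(B) = √(3.7) = 1.9235

Step 3 — r_{ij} = s_{ij} / (s_i · s_j):
  r[A,A] = 1 (diagonal).
  r[A,B] = -0.75 / (1.4142 · 1.9235) = -0.75 / 2.7203 = -0.2757
  r[B,B] = 1 (diagonal).

R is symmetric with unit diagonal. Assembling:

R = [[1, -0.2757],
 [-0.2757, 1]]


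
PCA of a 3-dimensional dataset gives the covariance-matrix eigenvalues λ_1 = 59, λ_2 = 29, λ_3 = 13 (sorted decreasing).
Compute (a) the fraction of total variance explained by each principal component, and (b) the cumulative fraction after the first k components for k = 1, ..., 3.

Step 1 — total variance = trace(Sigma) = Σ λ_i = 59 + 29 + 13 = 101.

Step 2 — fraction explained by component i = λ_i / Σ λ:
  PC1: 59/101 = 0.5842
  PC2: 29/101 = 0.2871
  PC3: 13/101 = 0.1287

Step 3 — cumulative fraction after k components = (λ_1 + ... + λ_k) / Σ λ:
  k = 1: 59/101 = 0.5842
  k = 2: (59 + 29)/101 = 88/101 = 0.8713
  k = 3: (59 + 29 + 13)/101 = 101/101 = 1

Summary (fraction, with percent):

explained: PC1 0.5842 (58.42%), PC2 0.2871 (28.71%), PC3 0.1287 (12.87%);  cumulative: 0.5842, 0.8713, 1


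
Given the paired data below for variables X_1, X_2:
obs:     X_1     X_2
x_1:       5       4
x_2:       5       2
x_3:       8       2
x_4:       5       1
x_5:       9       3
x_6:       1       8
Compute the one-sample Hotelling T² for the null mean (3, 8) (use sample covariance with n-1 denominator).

Step 1 — sample mean vector:
  mean(X_1) = (5 + 5 + 8 + 5 + 9 + 1) / 6 = 33/6 = 5.5
  mean(X_2) = (4 + 2 + 2 + 1 + 3 + 8) / 6 = 20/6 = 3.3333
  x̄ = (5.5, 3.3333),  deviation x̄ - mu_0 = (5.5, 3.3333) - (3, 8) = (2.5, -4.6667).

Step 2 — sample covariance matrix, S[i,j] = (1/(n-1)) · Σ_k (x_{k,i} - mean_i) · (x_{k,j} - mean_j), divisor n-1 = 5:
  S[X_1,X_1] = ((-0.5)·(-0.5) + (-0.5)·(-0.5) + (2.5)·(2.5) + (-0.5)·(-0.5) + (3.5)·(3.5) + (-4.5)·(-4.5)) / 5 = 39.5/5 = 7.9
  S[X_1,X_2] = ((-0.5)·(0.6667) + (-0.5)·(-1.3333) + (2.5)·(-1.3333) + (-0.5)·(-2.3333) + (3.5)·(-0.3333) + (-4.5)·(4.6667)) / 5 = -24/5 = -4.8
  S[X_2,X_2] = ((0.6667)·(0.6667) + (-1.3333)·(-1.3333) + (-1.3333)·(-1.3333) + (-2.3333)·(-2.3333) + (-0.3333)·(-0.3333) + (4.6667)·(4.6667)) / 5 = 31.3333/5 = 6.2667
  S = [[7.9, -4.8],
 [-4.8, 6.2667]].

Step 3 — invert S. det(S) = 7.9·6.2667 - (-4.8)² = 26.4667.
  S^{-1} = (1/det) · [[d, -b], [-b, a]] = [[0.2368, 0.1814],
 [0.1814, 0.2985]].

Step 4 — quadratic form (x̄ - mu_0)^T · S^{-1} · (x̄ - mu_0):
  S^{-1} · (x̄ - mu_0) = (-0.2544, -0.9395),
  (x̄ - mu_0)^T · [...] = (2.5)·(-0.2544) + (-4.6667)·(-0.9395) = 3.7485.

Step 5 — scale by n: T² = 6 · 3.7485 = 22.4912.

T² ≈ 22.4912


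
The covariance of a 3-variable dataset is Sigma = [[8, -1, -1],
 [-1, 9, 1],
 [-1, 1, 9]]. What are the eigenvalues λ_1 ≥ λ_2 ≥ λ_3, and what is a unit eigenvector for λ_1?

Step 1 — characteristic polynomial p(λ) = det(λI - Sigma) = λ³ - tr·λ² + c_1·λ - det, where tr = trace, c_1 = sum of the principal 2×2 minors, det = det(Sigma):
  tr = 8 + 9 + 9 = 26,
  c_1 = (8·9 - (-1)²) + (8·9 - (-1)²) + (9·9 - (1)²) = 71 + 71 + 80 = 222,
  det = 8·(9·9 - (1)²) - (-1)·((-1)·9 - (1)·(-1)) + (-1)·((-1)·(1) - 9·(-1)) = 8·(80) - (-1)·(-8) + (-1)·(8) = 624.
  So p(λ) = λ³ - 26λ² + 222λ - 624.
Step 2 — look for an integer root (rational root theorem: any rational root is an integer divisor of 624). Testing λ = 8:
  p(8) = 512 - 1664 + 1776 - 624 = 0  ✓
  Dividing out (λ - 8): p(λ) = (λ - 8)(λ² - 18λ + 78).
Step 3 — remaining eigenvalues from the quadratic λ² - 18λ + 78 = 0:
  Δ = 18² - 4·78 = 324 - 312 = 12,  λ = (18 ± √12)/2 = (18 ± 3.4641)/2 ≈ 10.7321 or 7.2679.
  Sorted: λ_1 = 10.7321,  λ_2 = 8,  λ_3 = 7.2679  (check: sum = 26 = tr ✓).

Step 4 — unit eigenvector for λ_1 ≈ 10.7321: v spans the null space of (Sigma - λ_1 I), whose rows are
  r_1 = (-2.7321, -1, -1),  r_2 = (-1, -1.7321, 1),  r_3 = (-1, 1, -1.7321).
  v is orthogonal to every row, so take v ∝ r_1 × r_2 = ((-1)·(1) - (-1)·(-1.7321), (-1)·(-1) - (-2.7321)·(1), (-2.7321)·(-1.7321) - (-1)·(-1)) ≈ (-2.7321, 3.7321, 3.7321).
  Rescale (multiply by -1 so the first nonzero entry is positive): u = (2.7321, -3.7321, -3.7321).
  ||u|| = √((2.7321)² + (-3.7321)² + (-3.7321)²) = √(35.3205) ≈ 5.9431,  v_1 = u/||u|| ≈ (0.4597, -0.628, -0.628) (||v_1|| = 1).

λ_1 = 10.7321,  λ_2 = 8,  λ_3 = 7.2679;  v_1 ≈ (0.4597, -0.628, -0.628)


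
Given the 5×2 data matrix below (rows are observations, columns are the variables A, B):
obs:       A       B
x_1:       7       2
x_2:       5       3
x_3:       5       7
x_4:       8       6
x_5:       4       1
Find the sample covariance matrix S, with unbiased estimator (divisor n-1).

Step 1 — column means:
  mean(A) = (7 + 5 + 5 + 8 + 4) / 5 = 29/5 = 5.8
  mean(B) = (2 + 3 + 7 + 6 + 1) / 5 = 19/5 = 3.8

Step 2 — sample covariance S[i,j] = (1/(n-1)) · Σ_k (x_{k,i} - mean_i) · (x_{k,j} - mean_j), with n-1 = 4.
  S[A,A] = ((1.2)·(1.2) + (-0.8)·(-0.8) + (-0.8)·(-0.8) + (2.2)·(2.2) + (-1.8)·(-1.8)) / 4 = 10.8/4 = 2.7
  S[A,B] = ((1.2)·(-1.8) + (-0.8)·(-0.8) + (-0.8)·(3.2) + (2.2)·(2.2) + (-1.8)·(-2.8)) / 4 = 5.8/4 = 1.45
  S[B,B] = ((-1.8)·(-1.8) + (-0.8)·(-0.8) + (3.2)·(3.2) + (2.2)·(2.2) + (-2.8)·(-2.8)) / 4 = 26.8/4 = 6.7

S is symmetric (S[j,i] = S[i,j]). Assembling:

S = [[2.7, 1.45],
 [1.45, 6.7]]


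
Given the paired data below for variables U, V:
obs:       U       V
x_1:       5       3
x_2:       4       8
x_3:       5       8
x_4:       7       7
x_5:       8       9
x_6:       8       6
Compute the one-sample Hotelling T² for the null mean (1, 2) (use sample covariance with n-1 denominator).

Step 1 — sample mean vector:
  mean(U) = (5 + 4 + 5 + 7 + 8 + 8) / 6 = 37/6 = 6.1667
  mean(V) = (3 + 8 + 8 + 7 + 9 + 6) / 6 = 41/6 = 6.8333
  x̄ = (6.1667, 6.8333),  deviation x̄ - mu_0 = (6.1667, 6.8333) - (1, 2) = (5.1667, 4.8333).

Step 2 — sample covariance matrix, S[i,j] = (1/(n-1)) · Σ_k (x_{k,i} - mean_i) · (x_{k,j} - mean_j), divisor n-1 = 5:
  S[U,U] = ((-1.1667)·(-1.1667) + (-2.1667)·(-2.1667) + (-1.1667)·(-1.1667) + (0.8333)·(0.8333) + (1.8333)·(1.8333) + (1.8333)·(1.8333)) / 5 = 14.8333/5 = 2.9667
  S[U,V] = ((-1.1667)·(-3.8333) + (-2.1667)·(1.1667) + (-1.1667)·(1.1667) + (0.8333)·(0.1667) + (1.8333)·(2.1667) + (1.8333)·(-0.8333)) / 5 = 3.1667/5 = 0.6333
  S[V,V] = ((-3.8333)·(-3.8333) + (1.1667)·(1.1667) + (1.1667)·(1.1667) + (0.1667)·(0.1667) + (2.1667)·(2.1667) + (-0.8333)·(-0.8333)) / 5 = 22.8333/5 = 4.5667
  S = [[2.9667, 0.6333],
 [0.6333, 4.5667]].

Step 3 — invert S. det(S) = 2.9667·4.5667 - (0.6333)² = 13.1467.
  S^{-1} = (1/det) · [[d, -b], [-b, a]] = [[0.3474, -0.0482],
 [-0.0482, 0.2257]].

Step 4 — quadratic form (x̄ - mu_0)^T · S^{-1} · (x̄ - mu_0):
  S^{-1} · (x̄ - mu_0) = (1.5619, 0.8418),
  (x̄ - mu_0)^T · [...] = (5.1667)·(1.5619) + (4.8333)·(0.8418) = 12.1383.

Step 5 — scale by n: T² = 6 · 12.1383 = 72.8296.

T² ≈ 72.8296


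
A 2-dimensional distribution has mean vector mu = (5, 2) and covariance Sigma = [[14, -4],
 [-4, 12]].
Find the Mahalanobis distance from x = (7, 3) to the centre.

Step 1 — centre the observation: (x - mu) = (2, 1).

Step 2 — invert Sigma. det(Sigma) = 14·12 - (-4)² = 152.
  Sigma^{-1} = (1/det) · [[d, -b], [-b, a]] = [[0.0789, 0.0263],
 [0.0263, 0.0921]].

Step 3 — form the quadratic (x - mu)^T · Sigma^{-1} · (x - mu):
  Sigma^{-1} · (x - mu) = (0.1842, 0.1447).
  (x - mu)^T · [Sigma^{-1} · (x - mu)] = (2)·(0.1842) + (1)·(0.1447) = 0.5132.

Step 4 — take square root: d = √(0.5132) ≈ 0.7164.

d(x, mu) = √(0.5132) ≈ 0.7164


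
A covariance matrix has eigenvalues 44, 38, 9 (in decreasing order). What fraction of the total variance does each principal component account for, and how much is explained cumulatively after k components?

Step 1 — total variance = trace(Sigma) = Σ λ_i = 44 + 38 + 9 = 91.

Step 2 — fraction explained by component i = λ_i / Σ λ:
  PC1: 44/91 = 0.4835
  PC2: 38/91 = 0.4176
  PC3: 9/91 = 0.0989

Step 3 — cumulative fraction after k components = (λ_1 + ... + λ_k) / Σ λ:
  k = 1: 44/91 = 0.4835
  k = 2: (44 + 38)/91 = 82/91 = 0.9011
  k = 3: (44 + 38 + 9)/91 = 91/91 = 1

Summary (fraction, with percent):

explained: PC1 0.4835 (48.35%), PC2 0.4176 (41.76%), PC3 0.0989 (9.89%);  cumulative: 0.4835, 0.9011, 1


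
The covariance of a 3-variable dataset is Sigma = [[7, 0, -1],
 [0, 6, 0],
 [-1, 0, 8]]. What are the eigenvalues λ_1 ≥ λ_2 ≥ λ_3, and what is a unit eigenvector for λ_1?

Step 1 — characteristic polynomial p(λ) = det(λI - Sigma) = λ³ - tr·λ² + c_1·λ - det, where tr = trace, c_1 = sum of the principal 2×2 minors, det = det(Sigma):
  tr = 7 + 6 + 8 = 21,
  c_1 = (7·6 - (0)²) + (7·8 - (-1)²) + (6·8 - (0)²) = 42 + 55 + 48 = 145,
  det = 7·(6·8 - (0)²) - (0)·((0)·8 - (0)·(-1)) + (-1)·((0)·(0) - 6·(-1)) = 7·(48) - (0)·(0) + (-1)·(6) = 330.
  So p(λ) = λ³ - 21λ² + 145λ - 330.
Step 2 — look for an integer root (rational root theorem: any rational root is an integer divisor of 330). Testing λ = 6:
  p(6) = 216 - 756 + 870 - 330 = 0  ✓
  Dividing out (λ - 6): p(λ) = (λ - 6)(λ² - 15λ + 55).
Step 3 — remaining eigenvalues from the quadratic λ² - 15λ + 55 = 0:
  Δ = 15² - 4·55 = 225 - 220 = 5,  λ = (15 ± √5)/2 = (15 ± 2.2361)/2 ≈ 8.618 or 6.382.
  Sorted: λ_1 = 8.618,  λ_2 = 6.382,  λ_3 = 6  (check: sum = 21 = tr ✓).

Step 4 — unit eigenvector for λ_1 ≈ 8.618: v spans the null space of (Sigma - λ_1 I), whose rows are
  r_1 = (-1.618, 0, -1),  r_2 = (0, -2.618, 0),  r_3 = (-1, 0, -0.618).
  v is orthogonal to every row, so take v ∝ r_1 × r_2 = ((0)·(0) - (-1)·(-2.618), (-1)·(0) - (-1.618)·(0), (-1.618)·(-2.618) - (0)·(0)) ≈ (-2.618, 0, 4.2361).
  Rescale (multiply by -1 so the first nonzero entry is positive): u = (2.618, 0, -4.2361).
  ||u|| = √((2.618)² + (0)² + (-4.2361)²) = √(24.7984) ≈ 4.9798,  v_1 = u/||u|| ≈ (0.5257, 0, -0.8507) (||v_1|| = 1).

λ_1 = 8.618,  λ_2 = 6.382,  λ_3 = 6;  v_1 ≈ (0.5257, 0, -0.8507)


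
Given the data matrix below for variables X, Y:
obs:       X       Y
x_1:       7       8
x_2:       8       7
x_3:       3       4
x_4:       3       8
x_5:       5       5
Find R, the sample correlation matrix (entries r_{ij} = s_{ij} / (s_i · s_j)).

Step 1 — column means:
  mean(X) = (7 + 8 + 3 + 3 + 5) / 5 = 26/5 = 5.2
  mean(Y) = (8 + 7 + 4 + 8 + 5) / 5 = 32/5 = 6.4

Step 2 — sample variances and covariances s[i,j] = (1/(n-1)) · Σ_k (x_{k,i} - mean_i) · (x_{k,j} - mean_j), with n-1 = 4:
  s[X,X] = ((1.8)·(1.8) + (2.8)·(2.8) + (-2.2)·(-2.2) + (-2.2)·(-2.2) + (-0.2)·(-0.2)) / 4 = 20.8/4 = 5.2
  s[X,Y] = ((1.8)·(1.6) + (2.8)·(0.6) + (-2.2)·(-2.4) + (-2.2)·(1.6) + (-0.2)·(-1.4)) / 4 = 6.6/4 = 1.65
  s[Y,Y] = ((1.6)·(1.6) + (0.6)·(0.6) + (-2.4)·(-2.4) + (1.6)·(1.6) + (-1.4)·(-1.4)) / 4 = 13.2/4 = 3.3
  Sample standard deviations s_i = √(s[i,i]):
  s(X) = √(5.2) = 2.2804
  s(Y) = √(3.3) = 1.8166

Step 3 — r_{ij} = s_{ij} / (s_i · s_j):
  r[X,X] = 1 (diagonal).
  r[X,Y] = 1.65 / (2.2804 · 1.8166) = 1.65 / 4.1425 = 0.3983
  r[Y,Y] = 1 (diagonal).

R is symmetric with unit diagonal. Assembling:

R = [[1, 0.3983],
 [0.3983, 1]]


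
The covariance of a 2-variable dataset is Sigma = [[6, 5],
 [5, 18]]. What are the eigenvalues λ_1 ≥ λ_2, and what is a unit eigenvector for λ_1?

Step 1 — characteristic polynomial of 2×2 Sigma:
  det(Sigma - λI) = λ² - trace · λ + det = 0.
  trace = 6 + 18 = 24, det = 6·18 - (5)² = 83.
Step 2 — discriminant:
  Δ = trace² - 4·det = 576 - 332 = 244.
Step 3 — eigenvalues:
  λ = (trace ± √Δ)/2 = (24 ± 15.6205)/2,
  λ_1 = 19.8102,  λ_2 = 4.1898.

Step 4 — unit eigenvector for λ_1: solve (Sigma - λ_1 I)v = 0. First row:
  (6 - 19.8102)·v_x + (5)·v_y = 0, i.e. (-13.8102)·v_x + (5)·v_y = 0,
  so v ∝ (b, λ_1 - a) = (5, 13.8102) = u.
  ||u|| = √((5)² + (13.8102)²) = √(215.723) ≈ 14.6875,
  v_1 = u/||u|| ≈ (0.3404, 0.9403) (||v_1|| = 1).

λ_1 = 19.8102,  λ_2 = 4.1898;  v_1 ≈ (0.3404, 0.9403)


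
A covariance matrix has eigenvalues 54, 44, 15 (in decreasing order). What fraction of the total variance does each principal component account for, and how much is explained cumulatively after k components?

Step 1 — total variance = trace(Sigma) = Σ λ_i = 54 + 44 + 15 = 113.

Step 2 — fraction explained by component i = λ_i / Σ λ:
  PC1: 54/113 = 0.4779
  PC2: 44/113 = 0.3894
  PC3: 15/113 = 0.1327

Step 3 — cumulative fraction after k components = (λ_1 + ... + λ_k) / Σ λ:
  k = 1: 54/113 = 0.4779
  k = 2: (54 + 44)/113 = 98/113 = 0.8673
  k = 3: (54 + 44 + 15)/113 = 113/113 = 1

Summary (fraction, with percent):

explained: PC1 0.4779 (47.79%), PC2 0.3894 (38.94%), PC3 0.1327 (13.27%);  cumulative: 0.4779, 0.8673, 1


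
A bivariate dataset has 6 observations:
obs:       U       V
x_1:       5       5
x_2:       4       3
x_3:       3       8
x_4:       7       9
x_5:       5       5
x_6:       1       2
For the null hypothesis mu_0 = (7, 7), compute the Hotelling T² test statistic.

Step 1 — sample mean vector:
  mean(U) = (5 + 4 + 3 + 7 + 5 + 1) / 6 = 25/6 = 4.1667
  mean(V) = (5 + 3 + 8 + 9 + 5 + 2) / 6 = 32/6 = 5.3333
  x̄ = (4.1667, 5.3333),  deviation x̄ - mu_0 = (4.1667, 5.3333) - (7, 7) = (-2.8333, -1.6667).

Step 2 — sample covariance matrix, S[i,j] = (1/(n-1)) · Σ_k (x_{k,i} - mean_i) · (x_{k,j} - mean_j), divisor n-1 = 5:
  S[U,U] = ((0.8333)·(0.8333) + (-0.1667)·(-0.1667) + (-1.1667)·(-1.1667) + (2.8333)·(2.8333) + (0.8333)·(0.8333) + (-3.1667)·(-3.1667)) / 5 = 20.8333/5 = 4.1667
  S[U,V] = ((0.8333)·(-0.3333) + (-0.1667)·(-2.3333) + (-1.1667)·(2.6667) + (2.8333)·(3.6667) + (0.8333)·(-0.3333) + (-3.1667)·(-3.3333)) / 5 = 17.6667/5 = 3.5333
  S[V,V] = ((-0.3333)·(-0.3333) + (-2.3333)·(-2.3333) + (2.6667)·(2.6667) + (3.6667)·(3.6667) + (-0.3333)·(-0.3333) + (-3.3333)·(-3.3333)) / 5 = 37.3333/5 = 7.4667
  S = [[4.1667, 3.5333],
 [3.5333, 7.4667]].

Step 3 — invert S. det(S) = 4.1667·7.4667 - (3.5333)² = 18.6267.
  S^{-1} = (1/det) · [[d, -b], [-b, a]] = [[0.4009, -0.1897],
 [-0.1897, 0.2237]].

Step 4 — quadratic form (x̄ - mu_0)^T · S^{-1} · (x̄ - mu_0):
  S^{-1} · (x̄ - mu_0) = (-0.8196, 0.1646),
  (x̄ - mu_0)^T · [...] = (-2.8333)·(-0.8196) + (-1.6667)·(0.1646) = 2.0478.

Step 5 — scale by n: T² = 6 · 2.0478 = 12.287.

T² ≈ 12.287


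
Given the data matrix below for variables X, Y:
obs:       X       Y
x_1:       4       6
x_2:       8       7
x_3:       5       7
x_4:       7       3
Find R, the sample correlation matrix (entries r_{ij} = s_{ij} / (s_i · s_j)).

Step 1 — column means:
  mean(X) = (4 + 8 + 5 + 7) / 4 = 24/4 = 6
  mean(Y) = (6 + 7 + 7 + 3) / 4 = 23/4 = 5.75

Step 2 — sample variances and covariances s[i,j] = (1/(n-1)) · Σ_k (x_{k,i} - mean_i) · (x_{k,j} - mean_j), with n-1 = 3:
  s[X,X] = ((-2)·(-2) + (2)·(2) + (-1)·(-1) + (1)·(1)) / 3 = 10/3 = 3.3333
  s[X,Y] = ((-2)·(0.25) + (2)·(1.25) + (-1)·(1.25) + (1)·(-2.75)) / 3 = -2/3 = -0.6667
  s[Y,Y] = ((0.25)·(0.25) + (1.25)·(1.25) + (1.25)·(1.25) + (-2.75)·(-2.75)) / 3 = 10.75/3 = 3.5833
  Sample standard deviations s_i = √(s[i,i]):
  s(X) = √(3.3333) = 1.8257
  s(Y) = √(3.5833) = 1.893

Step 3 — r_{ij} = s_{ij} / (s_i · s_j):
  r[X,X] = 1 (diagonal).
  r[X,Y] = -0.6667 / (1.8257 · 1.893) = -0.6667 / 3.4561 = -0.1929
  r[Y,Y] = 1 (diagonal).

R is symmetric with unit diagonal. Assembling:

R = [[1, -0.1929],
 [-0.1929, 1]]


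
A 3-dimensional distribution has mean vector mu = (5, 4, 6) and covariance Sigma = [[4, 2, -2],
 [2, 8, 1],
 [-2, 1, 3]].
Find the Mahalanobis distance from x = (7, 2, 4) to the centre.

Step 1 — centre the observation: (x - mu) = (2, -2, -2).

Step 2 — invert Sigma (cofactor / det for 3×3, or solve directly):
  Sigma^{-1} = [[0.575, -0.2, 0.45],
 [-0.2, 0.2, -0.2],
 [0.45, -0.2, 0.7]].

Step 3 — form the quadratic (x - mu)^T · Sigma^{-1} · (x - mu):
  Sigma^{-1} · (x - mu) = (0.65, -0.4, -0.1).
  (x - mu)^T · [Sigma^{-1} · (x - mu)] = (2)·(0.65) + (-2)·(-0.4) + (-2)·(-0.1) = 2.3.

Step 4 — take square root: d = √(2.3) ≈ 1.5166.

d(x, mu) = √(2.3) ≈ 1.5166


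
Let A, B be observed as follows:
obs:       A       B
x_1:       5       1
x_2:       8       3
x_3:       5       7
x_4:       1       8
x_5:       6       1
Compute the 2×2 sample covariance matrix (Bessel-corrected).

Step 1 — column means:
  mean(A) = (5 + 8 + 5 + 1 + 6) / 5 = 25/5 = 5
  mean(B) = (1 + 3 + 7 + 8 + 1) / 5 = 20/5 = 4

Step 2 — sample covariance S[i,j] = (1/(n-1)) · Σ_k (x_{k,i} - mean_i) · (x_{k,j} - mean_j), with n-1 = 4.
  S[A,A] = ((0)·(0) + (3)·(3) + (0)·(0) + (-4)·(-4) + (1)·(1)) / 4 = 26/4 = 6.5
  S[A,B] = ((0)·(-3) + (3)·(-1) + (0)·(3) + (-4)·(4) + (1)·(-3)) / 4 = -22/4 = -5.5
  S[B,B] = ((-3)·(-3) + (-1)·(-1) + (3)·(3) + (4)·(4) + (-3)·(-3)) / 4 = 44/4 = 11

S is symmetric (S[j,i] = S[i,j]). Assembling:

S = [[6.5, -5.5],
 [-5.5, 11]]


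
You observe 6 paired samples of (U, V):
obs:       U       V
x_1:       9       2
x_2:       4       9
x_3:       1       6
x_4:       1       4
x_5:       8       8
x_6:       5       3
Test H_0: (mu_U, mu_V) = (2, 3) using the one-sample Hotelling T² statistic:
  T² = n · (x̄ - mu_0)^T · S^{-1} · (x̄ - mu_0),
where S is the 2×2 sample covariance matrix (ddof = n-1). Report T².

Step 1 — sample mean vector:
  mean(U) = (9 + 4 + 1 + 1 + 8 + 5) / 6 = 28/6 = 4.6667
  mean(V) = (2 + 9 + 6 + 4 + 8 + 3) / 6 = 32/6 = 5.3333
  x̄ = (4.6667, 5.3333),  deviation x̄ - mu_0 = (4.6667, 5.3333) - (2, 3) = (2.6667, 2.3333).

Step 2 — sample covariance matrix, S[i,j] = (1/(n-1)) · Σ_k (x_{k,i} - mean_i) · (x_{k,j} - mean_j), divisor n-1 = 5:
  S[U,U] = ((4.3333)·(4.3333) + (-0.6667)·(-0.6667) + (-3.6667)·(-3.6667) + (-3.6667)·(-3.6667) + (3.3333)·(3.3333) + (0.3333)·(0.3333)) / 5 = 57.3333/5 = 11.4667
  S[U,V] = ((4.3333)·(-3.3333) + (-0.6667)·(3.6667) + (-3.6667)·(0.6667) + (-3.6667)·(-1.3333) + (3.3333)·(2.6667) + (0.3333)·(-2.3333)) / 5 = -6.3333/5 = -1.2667
  S[V,V] = ((-3.3333)·(-3.3333) + (3.6667)·(3.6667) + (0.6667)·(0.6667) + (-1.3333)·(-1.3333) + (2.6667)·(2.6667) + (-2.3333)·(-2.3333)) / 5 = 39.3333/5 = 7.8667
  S = [[11.4667, -1.2667],
 [-1.2667, 7.8667]].

Step 3 — invert S. det(S) = 11.4667·7.8667 - (-1.2667)² = 88.6.
  S^{-1} = (1/det) · [[d, -b], [-b, a]] = [[0.0888, 0.0143],
 [0.0143, 0.1294]].

Step 4 — quadratic form (x̄ - mu_0)^T · S^{-1} · (x̄ - mu_0):
  S^{-1} · (x̄ - mu_0) = (0.2701, 0.3401),
  (x̄ - mu_0)^T · [...] = (2.6667)·(0.2701) + (2.3333)·(0.3401) = 1.5139.

Step 5 — scale by n: T² = 6 · 1.5139 = 9.0835.

T² ≈ 9.0835


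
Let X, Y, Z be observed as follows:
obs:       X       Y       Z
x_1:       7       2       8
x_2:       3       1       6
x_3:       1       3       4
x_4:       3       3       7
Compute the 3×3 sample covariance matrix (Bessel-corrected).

Step 1 — column means:
  mean(X) = (7 + 3 + 1 + 3) / 4 = 14/4 = 3.5
  mean(Y) = (2 + 1 + 3 + 3) / 4 = 9/4 = 2.25
  mean(Z) = (8 + 6 + 4 + 7) / 4 = 25/4 = 6.25

Step 2 — sample covariance S[i,j] = (1/(n-1)) · Σ_k (x_{k,i} - mean_i) · (x_{k,j} - mean_j), with n-1 = 3.
  S[X,X] = ((3.5)·(3.5) + (-0.5)·(-0.5) + (-2.5)·(-2.5) + (-0.5)·(-0.5)) / 3 = 19/3 = 6.3333
  S[X,Y] = ((3.5)·(-0.25) + (-0.5)·(-1.25) + (-2.5)·(0.75) + (-0.5)·(0.75)) / 3 = -2.5/3 = -0.8333
  S[X,Z] = ((3.5)·(1.75) + (-0.5)·(-0.25) + (-2.5)·(-2.25) + (-0.5)·(0.75)) / 3 = 11.5/3 = 3.8333
  S[Y,Y] = ((-0.25)·(-0.25) + (-1.25)·(-1.25) + (0.75)·(0.75) + (0.75)·(0.75)) / 3 = 2.75/3 = 0.9167
  S[Y,Z] = ((-0.25)·(1.75) + (-1.25)·(-0.25) + (0.75)·(-2.25) + (0.75)·(0.75)) / 3 = -1.25/3 = -0.4167
  S[Z,Z] = ((1.75)·(1.75) + (-0.25)·(-0.25) + (-2.25)·(-2.25) + (0.75)·(0.75)) / 3 = 8.75/3 = 2.9167

S is symmetric (S[j,i] = S[i,j]). Assembling:

S = [[6.3333, -0.8333, 3.8333],
 [-0.8333, 0.9167, -0.4167],
 [3.8333, -0.4167, 2.9167]]


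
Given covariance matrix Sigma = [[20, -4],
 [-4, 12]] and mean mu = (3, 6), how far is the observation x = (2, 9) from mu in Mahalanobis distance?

Step 1 — centre the observation: (x - mu) = (-1, 3).

Step 2 — invert Sigma. det(Sigma) = 20·12 - (-4)² = 224.
  Sigma^{-1} = (1/det) · [[d, -b], [-b, a]] = [[0.0536, 0.0179],
 [0.0179, 0.0893]].

Step 3 — form the quadratic (x - mu)^T · Sigma^{-1} · (x - mu):
  Sigma^{-1} · (x - mu) = (0, 0.25).
  (x - mu)^T · [Sigma^{-1} · (x - mu)] = (-1)·(0) + (3)·(0.25) = 0.75.

Step 4 — take square root: d = √(0.75) ≈ 0.866.

d(x, mu) = √(0.75) ≈ 0.866


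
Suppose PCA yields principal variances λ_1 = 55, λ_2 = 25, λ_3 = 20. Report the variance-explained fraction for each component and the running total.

Step 1 — total variance = trace(Sigma) = Σ λ_i = 55 + 25 + 20 = 100.

Step 2 — fraction explained by component i = λ_i / Σ λ:
  PC1: 55/100 = 0.55
  PC2: 25/100 = 0.25
  PC3: 20/100 = 0.2

Step 3 — cumulative fraction after k components = (λ_1 + ... + λ_k) / Σ λ:
  k = 1: 55/100 = 0.55
  k = 2: (55 + 25)/100 = 80/100 = 0.8
  k = 3: (55 + 25 + 20)/100 = 100/100 = 1

Summary (fraction, with percent):

explained: PC1 0.55 (55%), PC2 0.25 (25%), PC3 0.2 (20%);  cumulative: 0.55, 0.8, 1


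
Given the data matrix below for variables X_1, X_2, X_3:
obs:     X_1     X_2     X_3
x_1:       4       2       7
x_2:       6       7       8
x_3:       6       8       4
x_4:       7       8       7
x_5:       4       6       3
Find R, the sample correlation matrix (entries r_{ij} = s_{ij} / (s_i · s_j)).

Step 1 — column means:
  mean(X_1) = (4 + 6 + 6 + 7 + 4) / 5 = 27/5 = 5.4
  mean(X_2) = (2 + 7 + 8 + 8 + 6) / 5 = 31/5 = 6.2
  mean(X_3) = (7 + 8 + 4 + 7 + 3) / 5 = 29/5 = 5.8

Step 2 — sample variances and covariances s[i,j] = (1/(n-1)) · Σ_k (x_{k,i} - mean_i) · (x_{k,j} - mean_j), with n-1 = 4:
  s[X_1,X_1] = ((-1.4)·(-1.4) + (0.6)·(0.6) + (0.6)·(0.6) + (1.6)·(1.6) + (-1.4)·(-1.4)) / 4 = 7.2/4 = 1.8
  s[X_1,X_2] = ((-1.4)·(-4.2) + (0.6)·(0.8) + (0.6)·(1.8) + (1.6)·(1.8) + (-1.4)·(-0.2)) / 4 = 10.6/4 = 2.65
  s[X_1,X_3] = ((-1.4)·(1.2) + (0.6)·(2.2) + (0.6)·(-1.8) + (1.6)·(1.2) + (-1.4)·(-2.8)) / 4 = 4.4/4 = 1.1
  s[X_2,X_2] = ((-4.2)·(-4.2) + (0.8)·(0.8) + (1.8)·(1.8) + (1.8)·(1.8) + (-0.2)·(-0.2)) / 4 = 24.8/4 = 6.2
  s[X_2,X_3] = ((-4.2)·(1.2) + (0.8)·(2.2) + (1.8)·(-1.8) + (1.8)·(1.2) + (-0.2)·(-2.8)) / 4 = -3.8/4 = -0.95
  s[X_3,X_3] = ((1.2)·(1.2) + (2.2)·(2.2) + (-1.8)·(-1.8) + (1.2)·(1.2) + (-2.8)·(-2.8)) / 4 = 18.8/4 = 4.7
  Sample standard deviations s_i = √(s[i,i]):
  s(X_1) = √(1.8) = 1.3416
  s(X_2) = √(6.2) = 2.49
  s(X_3) = √(4.7) = 2.1679

Step 3 — r_{ij} = s_{ij} / (s_i · s_j):
  r[X_1,X_1] = 1 (diagonal).
  r[X_1,X_2] = 2.65 / (1.3416 · 2.49) = 2.65 / 3.3407 = 0.7933
  r[X_1,X_3] = 1.1 / (1.3416 · 2.1679) = 1.1 / 2.9086 = 0.3782
  r[X_2,X_2] = 1 (diagonal).
  r[X_2,X_3] = -0.95 / (2.49 · 2.1679) = -0.95 / 5.3981 = -0.176
  r[X_3,X_3] = 1 (diagonal).

R is symmetric with unit diagonal. Assembling:

R = [[1, 0.7933, 0.3782],
 [0.7933, 1, -0.176],
 [0.3782, -0.176, 1]]


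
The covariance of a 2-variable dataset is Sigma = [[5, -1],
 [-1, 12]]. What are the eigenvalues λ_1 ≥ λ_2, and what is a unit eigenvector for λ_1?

Step 1 — characteristic polynomial of 2×2 Sigma:
  det(Sigma - λI) = λ² - trace · λ + det = 0.
  trace = 5 + 12 = 17, det = 5·12 - (-1)² = 59.
Step 2 — discriminant:
  Δ = trace² - 4·det = 289 - 236 = 53.
Step 3 — eigenvalues:
  λ = (trace ± √Δ)/2 = (17 ± 7.2801)/2,
  λ_1 = 12.1401,  λ_2 = 4.8599.

Step 4 — unit eigenvector for λ_1: solve (Sigma - λ_1 I)v = 0. First row:
  (5 - 12.1401)·v_x + (-1)·v_y = 0, i.e. (-7.1401)·v_x + (-1)·v_y = 0,
  so v ∝ (b, λ_1 - a) = (-1, 7.1401); multiply by -1 so the first entry is positive: u = (1, -7.1401).
  ||u|| = √((1)² + (-7.1401)²) = √(51.9804) ≈ 7.2097,
  v_1 = u/||u|| ≈ (0.1387, -0.9903) (||v_1|| = 1).

λ_1 = 12.1401,  λ_2 = 4.8599;  v_1 ≈ (0.1387, -0.9903)


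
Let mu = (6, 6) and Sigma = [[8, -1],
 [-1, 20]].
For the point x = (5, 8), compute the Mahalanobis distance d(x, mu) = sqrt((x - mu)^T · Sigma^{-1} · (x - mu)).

Step 1 — centre the observation: (x - mu) = (-1, 2).

Step 2 — invert Sigma. det(Sigma) = 8·20 - (-1)² = 159.
  Sigma^{-1} = (1/det) · [[d, -b], [-b, a]] = [[0.1258, 0.0063],
 [0.0063, 0.0503]].

Step 3 — form the quadratic (x - mu)^T · Sigma^{-1} · (x - mu):
  Sigma^{-1} · (x - mu) = (-0.1132, 0.0943).
  (x - mu)^T · [Sigma^{-1} · (x - mu)] = (-1)·(-0.1132) + (2)·(0.0943) = 0.3019.

Step 4 — take square root: d = √(0.3019) ≈ 0.5494.

d(x, mu) = √(0.3019) ≈ 0.5494


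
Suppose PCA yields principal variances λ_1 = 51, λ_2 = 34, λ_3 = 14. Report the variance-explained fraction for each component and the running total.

Step 1 — total variance = trace(Sigma) = Σ λ_i = 51 + 34 + 14 = 99.

Step 2 — fraction explained by component i = λ_i / Σ λ:
  PC1: 51/99 = 0.5152
  PC2: 34/99 = 0.3434
  PC3: 14/99 = 0.1414

Step 3 — cumulative fraction after k components = (λ_1 + ... + λ_k) / Σ λ:
  k = 1: 51/99 = 0.5152
  k = 2: (51 + 34)/99 = 85/99 = 0.8586
  k = 3: (51 + 34 + 14)/99 = 99/99 = 1

Summary (fraction, with percent):

explained: PC1 0.5152 (51.52%), PC2 0.3434 (34.34%), PC3 0.1414 (14.14%);  cumulative: 0.5152, 0.8586, 1


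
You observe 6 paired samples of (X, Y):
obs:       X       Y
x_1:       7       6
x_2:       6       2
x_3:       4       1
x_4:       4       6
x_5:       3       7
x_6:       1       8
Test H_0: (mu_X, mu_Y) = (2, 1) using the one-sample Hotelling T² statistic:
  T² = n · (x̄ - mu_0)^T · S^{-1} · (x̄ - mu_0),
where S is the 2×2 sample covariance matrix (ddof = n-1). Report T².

Step 1 — sample mean vector:
  mean(X) = (7 + 6 + 4 + 4 + 3 + 1) / 6 = 25/6 = 4.1667
  mean(Y) = (6 + 2 + 1 + 6 + 7 + 8) / 6 = 30/6 = 5
  x̄ = (4.1667, 5),  deviation x̄ - mu_0 = (4.1667, 5) - (2, 1) = (2.1667, 4).

Step 2 — sample covariance matrix, S[i,j] = (1/(n-1)) · Σ_k (x_{k,i} - mean_i) · (x_{k,j} - mean_j), divisor n-1 = 5:
  S[X,X] = ((2.8333)·(2.8333) + (1.8333)·(1.8333) + (-0.1667)·(-0.1667) + (-0.1667)·(-0.1667) + (-1.1667)·(-1.1667) + (-3.1667)·(-3.1667)) / 5 = 22.8333/5 = 4.5667
  S[X,Y] = ((2.8333)·(1) + (1.8333)·(-3) + (-0.1667)·(-4) + (-0.1667)·(1) + (-1.1667)·(2) + (-3.1667)·(3)) / 5 = -14/5 = -2.8
  S[Y,Y] = ((1)·(1) + (-3)·(-3) + (-4)·(-4) + (1)·(1) + (2)·(2) + (3)·(3)) / 5 = 40/5 = 8
  S = [[4.5667, -2.8],
 [-2.8, 8]].

Step 3 — invert S. det(S) = 4.5667·8 - (-2.8)² = 28.6933.
  S^{-1} = (1/det) · [[d, -b], [-b, a]] = [[0.2788, 0.0976],
 [0.0976, 0.1592]].

Step 4 — quadratic form (x̄ - mu_0)^T · S^{-1} · (x̄ - mu_0):
  S^{-1} · (x̄ - mu_0) = (0.9944, 0.848),
  (x̄ - mu_0)^T · [...] = (2.1667)·(0.9944) + (4)·(0.848) = 5.5468.

Step 5 — scale by n: T² = 6 · 5.5468 = 33.2807.

T² ≈ 33.2807


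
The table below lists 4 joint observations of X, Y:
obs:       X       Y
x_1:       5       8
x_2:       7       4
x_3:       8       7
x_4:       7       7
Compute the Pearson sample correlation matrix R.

Step 1 — column means:
  mean(X) = (5 + 7 + 8 + 7) / 4 = 27/4 = 6.75
  mean(Y) = (8 + 4 + 7 + 7) / 4 = 26/4 = 6.5

Step 2 — sample variances and covariances s[i,j] = (1/(n-1)) · Σ_k (x_{k,i} - mean_i) · (x_{k,j} - mean_j), with n-1 = 3:
  s[X,X] = ((-1.75)·(-1.75) + (0.25)·(0.25) + (1.25)·(1.25) + (0.25)·(0.25)) / 3 = 4.75/3 = 1.5833
  s[X,Y] = ((-1.75)·(1.5) + (0.25)·(-2.5) + (1.25)·(0.5) + (0.25)·(0.5)) / 3 = -2.5/3 = -0.8333
  s[Y,Y] = ((1.5)·(1.5) + (-2.5)·(-2.5) + (0.5)·(0.5) + (0.5)·(0.5)) / 3 = 9/3 = 3
  Sample standard deviations s_i = √(s[i,i]):
  s(X) = √(1.5833) = 1.2583
  s(Y) = √(3) = 1.7321

Step 3 — r_{ij} = s_{ij} / (s_i · s_j):
  r[X,X] = 1 (diagonal).
  r[X,Y] = -0.8333 / (1.2583 · 1.7321) = -0.8333 / 2.1794 = -0.3824
  r[Y,Y] = 1 (diagonal).

R is symmetric with unit diagonal. Assembling:

R = [[1, -0.3824],
 [-0.3824, 1]]


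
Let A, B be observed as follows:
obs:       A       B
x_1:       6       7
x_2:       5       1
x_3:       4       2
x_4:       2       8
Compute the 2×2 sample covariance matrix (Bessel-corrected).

Step 1 — column means:
  mean(A) = (6 + 5 + 4 + 2) / 4 = 17/4 = 4.25
  mean(B) = (7 + 1 + 2 + 8) / 4 = 18/4 = 4.5

Step 2 — sample covariance S[i,j] = (1/(n-1)) · Σ_k (x_{k,i} - mean_i) · (x_{k,j} - mean_j), with n-1 = 3.
  S[A,A] = ((1.75)·(1.75) + (0.75)·(0.75) + (-0.25)·(-0.25) + (-2.25)·(-2.25)) / 3 = 8.75/3 = 2.9167
  S[A,B] = ((1.75)·(2.5) + (0.75)·(-3.5) + (-0.25)·(-2.5) + (-2.25)·(3.5)) / 3 = -5.5/3 = -1.8333
  S[B,B] = ((2.5)·(2.5) + (-3.5)·(-3.5) + (-2.5)·(-2.5) + (3.5)·(3.5)) / 3 = 37/3 = 12.3333

S is symmetric (S[j,i] = S[i,j]). Assembling:

S = [[2.9167, -1.8333],
 [-1.8333, 12.3333]]


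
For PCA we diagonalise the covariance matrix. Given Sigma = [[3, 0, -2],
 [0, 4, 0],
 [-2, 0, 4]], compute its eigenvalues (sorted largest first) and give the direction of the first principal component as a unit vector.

Step 1 — characteristic polynomial p(λ) = det(λI - Sigma) = λ³ - tr·λ² + c_1·λ - det, where tr = trace, c_1 = sum of the principal 2×2 minors, det = det(Sigma):
  tr = 3 + 4 + 4 = 11,
  c_1 = (3·4 - (0)²) + (3·4 - (-2)²) + (4·4 - (0)²) = 12 + 8 + 16 = 36,
  det = 3·(4·4 - (0)²) - (0)·((0)·4 - (0)·(-2)) + (-2)·((0)·(0) - 4·(-2)) = 3·(16) - (0)·(0) + (-2)·(8) = 32.
  So p(λ) = λ³ - 11λ² + 36λ - 32.
Step 2 — look for an integer root (rational root theorem: any rational root is an integer divisor of 32). Testing λ = 4:
  p(4) = 64 - 176 + 144 - 32 = 0  ✓
  Dividing out (λ - 4): p(λ) = (λ - 4)(λ² - 7λ + 8).
Step 3 — remaining eigenvalues from the quadratic λ² - 7λ + 8 = 0:
  Δ = 7² - 4·8 = 49 - 32 = 17,  λ = (7 ± √17)/2 = (7 ± 4.1231)/2 ≈ 5.5616 or 1.4384.
  Sorted: λ_1 = 5.5616,  λ_2 = 4,  λ_3 = 1.4384  (check: sum = 11 = tr ✓).

Step 4 — unit eigenvector for λ_1 ≈ 5.5616: v spans the null space of (Sigma - λ_1 I), whose rows are
  r_1 = (-2.5616, 0, -2),  r_2 = (0, -1.5616, 0),  r_3 = (-2, 0, -1.5616).
  v is orthogonal to every row, so take v ∝ r_1 × r_2 = ((0)·(0) - (-2)·(-1.5616), (-2)·(0) - (-2.5616)·(0), (-2.5616)·(-1.5616) - (0)·(0)) ≈ (-3.1231, 0, 4).
  Rescale (multiply by -1 so the first nonzero entry is positive): u = (3.1231, 0, -4).
  ||u|| = √((3.1231)² + (0)² + (-4)²) = √(25.7538) ≈ 5.0748,  v_1 = u/||u|| ≈ (0.6154, 0, -0.7882) (||v_1|| = 1).

λ_1 = 5.5616,  λ_2 = 4,  λ_3 = 1.4384;  v_1 ≈ (0.6154, 0, -0.7882)


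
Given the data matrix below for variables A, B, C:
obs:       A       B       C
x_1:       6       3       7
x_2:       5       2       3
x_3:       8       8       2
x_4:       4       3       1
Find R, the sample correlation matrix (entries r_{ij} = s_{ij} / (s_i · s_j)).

Step 1 — column means:
  mean(A) = (6 + 5 + 8 + 4) / 4 = 23/4 = 5.75
  mean(B) = (3 + 2 + 8 + 3) / 4 = 16/4 = 4
  mean(C) = (7 + 3 + 2 + 1) / 4 = 13/4 = 3.25

Step 2 — sample variances and covariances s[i,j] = (1/(n-1)) · Σ_k (x_{k,i} - mean_i) · (x_{k,j} - mean_j), with n-1 = 3:
  s[A,A] = ((0.25)·(0.25) + (-0.75)·(-0.75) + (2.25)·(2.25) + (-1.75)·(-1.75)) / 3 = 8.75/3 = 2.9167
  s[A,B] = ((0.25)·(-1) + (-0.75)·(-2) + (2.25)·(4) + (-1.75)·(-1)) / 3 = 12/3 = 4
  s[A,C] = ((0.25)·(3.75) + (-0.75)·(-0.25) + (2.25)·(-1.25) + (-1.75)·(-2.25)) / 3 = 2.25/3 = 0.75
  s[B,B] = ((-1)·(-1) + (-2)·(-2) + (4)·(4) + (-1)·(-1)) / 3 = 22/3 = 7.3333
  s[B,C] = ((-1)·(3.75) + (-2)·(-0.25) + (4)·(-1.25) + (-1)·(-2.25)) / 3 = -6/3 = -2
  s[C,C] = ((3.75)·(3.75) + (-0.25)·(-0.25) + (-1.25)·(-1.25) + (-2.25)·(-2.25)) / 3 = 20.75/3 = 6.9167
  Sample standard deviations s_i = √(s[i,i]):
  s(A) = √(2.9167) = 1.7078
  s(B) = √(7.3333) = 2.708
  s(C) = √(6.9167) = 2.63

Step 3 — r_{ij} = s_{ij} / (s_i · s_j):
  r[A,A] = 1 (diagonal).
  r[A,B] = 4 / (1.7078 · 2.708) = 4 / 4.6248 = 0.8649
  r[A,C] = 0.75 / (1.7078 · 2.63) = 0.75 / 4.4915 = 0.167
  r[B,B] = 1 (diagonal).
  r[B,C] = -2 / (2.708 · 2.63) = -2 / 7.122 = -0.2808
  r[C,C] = 1 (diagonal).

R is symmetric with unit diagonal. Assembling:

R = [[1, 0.8649, 0.167],
 [0.8649, 1, -0.2808],
 [0.167, -0.2808, 1]]


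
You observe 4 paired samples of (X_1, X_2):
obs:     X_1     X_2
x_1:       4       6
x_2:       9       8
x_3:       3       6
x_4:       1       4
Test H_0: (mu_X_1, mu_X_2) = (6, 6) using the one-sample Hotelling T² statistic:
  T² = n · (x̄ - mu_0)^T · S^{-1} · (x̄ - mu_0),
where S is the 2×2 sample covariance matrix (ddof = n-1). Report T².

Step 1 — sample mean vector:
  mean(X_1) = (4 + 9 + 3 + 1) / 4 = 17/4 = 4.25
  mean(X_2) = (6 + 8 + 6 + 4) / 4 = 24/4 = 6
  x̄ = (4.25, 6),  deviation x̄ - mu_0 = (4.25, 6) - (6, 6) = (-1.75, 0).

Step 2 — sample covariance matrix, S[i,j] = (1/(n-1)) · Σ_k (x_{k,i} - mean_i) · (x_{k,j} - mean_j), divisor n-1 = 3:
  S[X_1,X_1] = ((-0.25)·(-0.25) + (4.75)·(4.75) + (-1.25)·(-1.25) + (-3.25)·(-3.25)) / 3 = 34.75/3 = 11.5833
  S[X_1,X_2] = ((-0.25)·(0) + (4.75)·(2) + (-1.25)·(0) + (-3.25)·(-2)) / 3 = 16/3 = 5.3333
  S[X_2,X_2] = ((0)·(0) + (2)·(2) + (0)·(0) + (-2)·(-2)) / 3 = 8/3 = 2.6667
  S = [[11.5833, 5.3333],
 [5.3333, 2.6667]].

Step 3 — invert S. det(S) = 11.5833·2.6667 - (5.3333)² = 2.4444.
  S^{-1} = (1/det) · [[d, -b], [-b, a]] = [[1.0909, -2.1818],
 [-2.1818, 4.7386]].

Step 4 — quadratic form (x̄ - mu_0)^T · S^{-1} · (x̄ - mu_0):
  S^{-1} · (x̄ - mu_0) = (-1.9091, 3.8182),
  (x̄ - mu_0)^T · [...] = (-1.75)·(-1.9091) + (0)·(3.8182) = 3.3409.

Step 5 — scale by n: T² = 4 · 3.3409 = 13.3636.

T² ≈ 13.3636


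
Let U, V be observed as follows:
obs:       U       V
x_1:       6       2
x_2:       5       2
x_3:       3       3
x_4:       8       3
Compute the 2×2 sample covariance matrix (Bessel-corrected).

Step 1 — column means:
  mean(U) = (6 + 5 + 3 + 8) / 4 = 22/4 = 5.5
  mean(V) = (2 + 2 + 3 + 3) / 4 = 10/4 = 2.5

Step 2 — sample covariance S[i,j] = (1/(n-1)) · Σ_k (x_{k,i} - mean_i) · (x_{k,j} - mean_j), with n-1 = 3.
  S[U,U] = ((0.5)·(0.5) + (-0.5)·(-0.5) + (-2.5)·(-2.5) + (2.5)·(2.5)) / 3 = 13/3 = 4.3333
  S[U,V] = ((0.5)·(-0.5) + (-0.5)·(-0.5) + (-2.5)·(0.5) + (2.5)·(0.5)) / 3 = 0/3 = 0
  S[V,V] = ((-0.5)·(-0.5) + (-0.5)·(-0.5) + (0.5)·(0.5) + (0.5)·(0.5)) / 3 = 1/3 = 0.3333

S is symmetric (S[j,i] = S[i,j]). Assembling:

S = [[4.3333, 0],
 [0, 0.3333]]


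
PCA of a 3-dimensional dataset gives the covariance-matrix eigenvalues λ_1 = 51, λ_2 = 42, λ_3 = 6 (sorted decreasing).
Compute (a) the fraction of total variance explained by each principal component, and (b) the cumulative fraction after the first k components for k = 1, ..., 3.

Step 1 — total variance = trace(Sigma) = Σ λ_i = 51 + 42 + 6 = 99.

Step 2 — fraction explained by component i = λ_i / Σ λ:
  PC1: 51/99 = 0.5152
  PC2: 42/99 = 0.4242
  PC3: 6/99 = 0.0606

Step 3 — cumulative fraction after k components = (λ_1 + ... + λ_k) / Σ λ:
  k = 1: 51/99 = 0.5152
  k = 2: (51 + 42)/99 = 93/99 = 0.9394
  k = 3: (51 + 42 + 6)/99 = 99/99 = 1

Summary (fraction, with percent):

explained: PC1 0.5152 (51.52%), PC2 0.4242 (42.42%), PC3 0.0606 (6.06%);  cumulative: 0.5152, 0.9394, 1


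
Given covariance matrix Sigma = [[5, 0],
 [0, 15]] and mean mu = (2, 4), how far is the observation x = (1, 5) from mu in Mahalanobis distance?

Step 1 — centre the observation: (x - mu) = (-1, 1).

Step 2 — invert Sigma. det(Sigma) = 5·15 - (0)² = 75.
  Sigma^{-1} = (1/det) · [[d, -b], [-b, a]] = [[0.2, 0],
 [0, 0.0667]].

Step 3 — form the quadratic (x - mu)^T · Sigma^{-1} · (x - mu):
  Sigma^{-1} · (x - mu) = (-0.2, 0.0667).
  (x - mu)^T · [Sigma^{-1} · (x - mu)] = (-1)·(-0.2) + (1)·(0.0667) = 0.2667.

Step 4 — take square root: d = √(0.2667) ≈ 0.5164.

d(x, mu) = √(0.2667) ≈ 0.5164


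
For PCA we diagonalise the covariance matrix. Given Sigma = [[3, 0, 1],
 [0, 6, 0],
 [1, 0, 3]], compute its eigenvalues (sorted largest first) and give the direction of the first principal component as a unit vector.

Step 1 — characteristic polynomial p(λ) = det(λI - Sigma) = λ³ - tr·λ² + c_1·λ - det, where tr = trace, c_1 = sum of the principal 2×2 minors, det = det(Sigma):
  tr = 3 + 6 + 3 = 12,
  c_1 = (3·6 - (0)²) + (3·3 - (1)²) + (6·3 - (0)²) = 18 + 8 + 18 = 44,
  det = 3·(6·3 - (0)²) - (0)·((0)·3 - (0)·(1)) + (1)·((0)·(0) - 6·(1)) = 3·(18) - (0)·(0) + (1)·(-6) = 48.
  So p(λ) = λ³ - 12λ² + 44λ - 48.
Step 2 — look for an integer root (rational root theorem: any rational root is an integer divisor of 48). Testing λ = 2:
  p(2) = 8 - 48 + 88 - 48 = 0  ✓
  Dividing out (λ - 2): p(λ) = (λ - 2)(λ² - 10λ + 24).
Step 3 — remaining eigenvalues from the quadratic λ² - 10λ + 24 = 0:
  Δ = 10² - 4·24 = 100 - 96 = 4,  λ = (10 ± √4)/2 = (10 ± 2)/2 = 6 or 4.
  Sorted: λ_1 = 6,  λ_2 = 4,  λ_3 = 2  (check: sum = 12 = tr ✓).

Step 4 — unit eigenvector for λ_1 = 6: v spans the null space of (Sigma - λ_1 I), whose rows are
  r_1 = (-3, 0, 1),  r_2 = (0, 0, 0),  r_3 = (1, 0, -3).
  v is orthogonal to every row, so take v ∝ r_1 × r_3 = ((0)·(-3) - (1)·(0), (1)·(1) - (-3)·(-3), (-3)·(0) - (0)·(1)) = (0, -8, 0).
  Rescale (divide by 8; multiply by -1 so the first nonzero entry is positive): u = (0, 1, 0).
  ||u|| = √((0)² + (1)² + (0)²) = √(1) = 1,  v_1 = u/||u|| ≈ (0, 1, 0) (||v_1|| = 1).

λ_1 = 6,  λ_2 = 4,  λ_3 = 2;  v_1 ≈ (0, 1, 0)
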